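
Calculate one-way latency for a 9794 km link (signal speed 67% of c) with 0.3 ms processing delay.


Speed = 0.67 * 3e5 km/s = 201000 km/s
Propagation delay = 9794 / 201000 = 0.0487 s = 48.7264 ms
Processing delay = 0.3 ms
Total one-way latency = 49.0264 ms


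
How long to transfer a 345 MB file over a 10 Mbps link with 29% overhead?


Effective throughput = 10 * (1 - 29/100) = 7.1 Mbps
File size in Mb = 345 * 8 = 2760 Mb
Time = 2760 / 7.1
Time = 388.7324 seconds


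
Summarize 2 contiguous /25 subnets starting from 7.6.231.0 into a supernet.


Original prefix: /25
Number of subnets: 2 = 2^1
New prefix = 25 - 1 = 24
Supernet: 7.6.231.0/24


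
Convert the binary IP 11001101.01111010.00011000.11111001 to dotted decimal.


11001101 = 205
01111010 = 122
00011000 = 24
11111001 = 249
IP: 205.122.24.249


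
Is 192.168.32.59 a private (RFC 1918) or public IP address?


RFC 1918 private ranges:
  10.0.0.0/8 (10.0.0.0 - 10.255.255.255)
  172.16.0.0/12 (172.16.0.0 - 172.31.255.255)
  192.168.0.0/16 (192.168.0.0 - 192.168.255.255)
Private (in 192.168.0.0/16)


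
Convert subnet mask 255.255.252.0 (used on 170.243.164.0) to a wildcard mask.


Subnet mask: 255.255.252.0
Wildcard = 255.255.255.255 - subnet mask
255 - 255 = 0
255 - 255 = 0
255 - 252 = 3
255 - 0 = 255
Wildcard: 0.0.3.255


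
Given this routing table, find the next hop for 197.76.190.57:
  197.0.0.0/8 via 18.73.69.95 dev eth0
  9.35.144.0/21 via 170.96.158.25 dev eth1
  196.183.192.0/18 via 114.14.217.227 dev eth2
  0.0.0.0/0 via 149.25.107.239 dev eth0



Longest prefix match for 197.76.190.57:
  /8 197.0.0.0: MATCH
  /21 9.35.144.0: no
  /18 196.183.192.0: no
  /0 0.0.0.0: MATCH
Selected: next-hop 18.73.69.95 via eth0 (matched /8)


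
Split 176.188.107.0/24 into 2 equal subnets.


New prefix = 24 + 1 = 25
Each subnet has 128 addresses
  176.188.107.0/25
  176.188.107.128/25
Subnets: 176.188.107.0/25, 176.188.107.128/25


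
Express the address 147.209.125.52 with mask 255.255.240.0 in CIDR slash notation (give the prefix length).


Binary: 11111111.11111111.11110000.00000000
Count leading 1s
Prefix: /20


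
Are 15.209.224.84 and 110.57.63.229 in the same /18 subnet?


Mask: 255.255.192.0
15.209.224.84 AND mask = 15.209.192.0
110.57.63.229 AND mask = 110.57.0.0
No, different subnets (15.209.192.0 vs 110.57.0.0)


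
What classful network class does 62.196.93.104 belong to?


First octet: 62
Binary: 00111110
0xxxxxxx -> Class A (1-126)
Class A, default mask 255.0.0.0 (/8)


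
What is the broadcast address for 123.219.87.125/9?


Network: 123.128.0.0/9
Host bits = 23
Set all host bits to 1:
Broadcast: 123.255.255.255


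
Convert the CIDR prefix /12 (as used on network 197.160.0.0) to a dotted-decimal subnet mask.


/12 means 12 network bits, 20 host bits
Binary: 11111111111100000000000000000000
Mask: 255.240.0.0


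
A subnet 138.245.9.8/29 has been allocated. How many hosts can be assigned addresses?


Host bits = 32 - 29 = 3
Total addresses = 2^3 = 8
Usable = total - 2 (network and broadcast)
Usable hosts: 6


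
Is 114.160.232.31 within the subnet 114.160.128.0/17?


Subnet network: 114.160.128.0
Test IP AND mask: 114.160.128.0
Yes, 114.160.232.31 is in 114.160.128.0/17


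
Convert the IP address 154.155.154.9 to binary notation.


154 = 10011010
155 = 10011011
154 = 10011010
9 = 00001001
Binary: 10011010.10011011.10011010.00001001


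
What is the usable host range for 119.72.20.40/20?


Network: 119.72.16.0
Broadcast: 119.72.31.255
First usable = network + 1
Last usable = broadcast - 1
Range: 119.72.16.1 to 119.72.31.254


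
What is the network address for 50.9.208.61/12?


IP:   00110010.00001001.11010000.00111101
Mask: 11111111.11110000.00000000.00000000
AND operation:
Net:  00110010.00000000.00000000.00000000
Network: 50.0.0.0/12


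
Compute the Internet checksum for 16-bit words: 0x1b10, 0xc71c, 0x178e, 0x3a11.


Sum all words (with carry folding):
+ 0x1b10 = 0x1b10
+ 0xc71c = 0xe22c
+ 0x178e = 0xf9ba
+ 0x3a11 = 0x33cc
One's complement: ~0x33cc
Checksum = 0xcc33


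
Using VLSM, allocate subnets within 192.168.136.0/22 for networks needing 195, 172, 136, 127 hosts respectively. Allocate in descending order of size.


195 hosts -> /24 (254 usable): 192.168.136.0/24
172 hosts -> /24 (254 usable): 192.168.137.0/24
136 hosts -> /24 (254 usable): 192.168.138.0/24
127 hosts -> /24 (254 usable): 192.168.139.0/24
Allocation: 192.168.136.0/24 (195 hosts, 254 usable); 192.168.137.0/24 (172 hosts, 254 usable); 192.168.138.0/24 (136 hosts, 254 usable); 192.168.139.0/24 (127 hosts, 254 usable)


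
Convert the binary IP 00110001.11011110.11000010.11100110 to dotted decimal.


00110001 = 49
11011110 = 222
11000010 = 194
11100110 = 230
IP: 49.222.194.230


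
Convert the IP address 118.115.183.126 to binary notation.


118 = 01110110
115 = 01110011
183 = 10110111
126 = 01111110
Binary: 01110110.01110011.10110111.01111110


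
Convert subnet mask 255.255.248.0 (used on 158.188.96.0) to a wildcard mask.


Subnet mask: 255.255.248.0
Wildcard = 255.255.255.255 - subnet mask
255 - 255 = 0
255 - 255 = 0
255 - 248 = 7
255 - 0 = 255
Wildcard: 0.0.7.255


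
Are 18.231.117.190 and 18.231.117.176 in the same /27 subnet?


Mask: 255.255.255.224
18.231.117.190 AND mask = 18.231.117.160
18.231.117.176 AND mask = 18.231.117.160
Yes, same subnet (18.231.117.160)


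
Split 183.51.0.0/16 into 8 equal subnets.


New prefix = 16 + 3 = 19
Each subnet has 8192 addresses
  183.51.0.0/19
  183.51.32.0/19
  183.51.64.0/19
  183.51.96.0/19
  183.51.128.0/19
  183.51.160.0/19
  183.51.192.0/19
  183.51.224.0/19
Subnets: 183.51.0.0/19, 183.51.32.0/19, 183.51.64.0/19, 183.51.96.0/19, 183.51.128.0/19, 183.51.160.0/19, 183.51.192.0/19, 183.51.224.0/19


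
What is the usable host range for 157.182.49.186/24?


Network: 157.182.49.0
Broadcast: 157.182.49.255
First usable = network + 1
Last usable = broadcast - 1
Range: 157.182.49.1 to 157.182.49.254


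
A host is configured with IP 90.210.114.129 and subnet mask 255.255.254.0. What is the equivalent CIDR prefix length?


Binary: 11111111.11111111.11111110.00000000
Count leading 1s
Prefix: /23


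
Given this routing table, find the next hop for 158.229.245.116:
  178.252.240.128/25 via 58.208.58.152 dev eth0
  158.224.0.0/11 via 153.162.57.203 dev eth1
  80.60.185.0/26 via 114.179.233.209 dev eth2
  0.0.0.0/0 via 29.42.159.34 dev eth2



Longest prefix match for 158.229.245.116:
  /25 178.252.240.128: no
  /11 158.224.0.0: MATCH
  /26 80.60.185.0: no
  /0 0.0.0.0: MATCH
Selected: next-hop 153.162.57.203 via eth1 (matched /11)


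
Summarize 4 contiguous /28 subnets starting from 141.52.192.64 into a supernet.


Original prefix: /28
Number of subnets: 4 = 2^2
New prefix = 28 - 2 = 26
Supernet: 141.52.192.64/26


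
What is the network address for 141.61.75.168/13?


IP:   10001101.00111101.01001011.10101000
Mask: 11111111.11111000.00000000.00000000
AND operation:
Net:  10001101.00111000.00000000.00000000
Network: 141.56.0.0/13


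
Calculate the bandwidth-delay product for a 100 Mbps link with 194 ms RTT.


BDP = bandwidth * RTT
= 100 Mbps * 194 ms
= 100 * 1e6 * 194 / 1000 bits
= 19400000 bits
= 2425000 bytes
= 2368.1641 KB
BDP = 19400000 bits (2425000 bytes)


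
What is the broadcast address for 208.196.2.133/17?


Network: 208.196.0.0/17
Host bits = 15
Set all host bits to 1:
Broadcast: 208.196.127.255


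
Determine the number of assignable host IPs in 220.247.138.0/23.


Host bits = 32 - 23 = 9
Total addresses = 2^9 = 512
Usable = total - 2 (network and broadcast)
Usable hosts: 510


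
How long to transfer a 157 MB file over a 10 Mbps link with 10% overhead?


Effective throughput = 10 * (1 - 10/100) = 9 Mbps
File size in Mb = 157 * 8 = 1256 Mb
Time = 1256 / 9
Time = 139.5556 seconds


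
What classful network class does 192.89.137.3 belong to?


First octet: 192
Binary: 11000000
110xxxxx -> Class C (192-223)
Class C, default mask 255.255.255.0 (/24)


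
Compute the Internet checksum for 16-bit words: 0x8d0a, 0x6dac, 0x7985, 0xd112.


Sum all words (with carry folding):
+ 0x8d0a = 0x8d0a
+ 0x6dac = 0xfab6
+ 0x7985 = 0x743c
+ 0xd112 = 0x454f
One's complement: ~0x454f
Checksum = 0xbab0


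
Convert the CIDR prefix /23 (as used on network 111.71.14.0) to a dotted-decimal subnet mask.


/23 means 23 network bits, 9 host bits
Binary: 11111111111111111111111000000000
Mask: 255.255.254.0


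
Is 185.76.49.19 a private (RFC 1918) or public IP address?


RFC 1918 private ranges:
  10.0.0.0/8 (10.0.0.0 - 10.255.255.255)
  172.16.0.0/12 (172.16.0.0 - 172.31.255.255)
  192.168.0.0/16 (192.168.0.0 - 192.168.255.255)
Public (not in any RFC 1918 range)


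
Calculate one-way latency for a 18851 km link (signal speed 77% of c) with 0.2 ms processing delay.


Speed = 0.77 * 3e5 km/s = 231000 km/s
Propagation delay = 18851 / 231000 = 0.0816 s = 81.6061 ms
Processing delay = 0.2 ms
Total one-way latency = 81.8061 ms


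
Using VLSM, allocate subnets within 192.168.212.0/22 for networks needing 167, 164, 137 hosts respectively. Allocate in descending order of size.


167 hosts -> /24 (254 usable): 192.168.212.0/24
164 hosts -> /24 (254 usable): 192.168.213.0/24
137 hosts -> /24 (254 usable): 192.168.214.0/24
Allocation: 192.168.212.0/24 (167 hosts, 254 usable); 192.168.213.0/24 (164 hosts, 254 usable); 192.168.214.0/24 (137 hosts, 254 usable)


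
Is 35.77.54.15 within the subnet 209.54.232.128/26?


Subnet network: 209.54.232.128
Test IP AND mask: 35.77.54.0
No, 35.77.54.15 is not in 209.54.232.128/26


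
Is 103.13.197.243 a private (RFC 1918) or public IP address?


RFC 1918 private ranges:
  10.0.0.0/8 (10.0.0.0 - 10.255.255.255)
  172.16.0.0/12 (172.16.0.0 - 172.31.255.255)
  192.168.0.0/16 (192.168.0.0 - 192.168.255.255)
Public (not in any RFC 1918 range)


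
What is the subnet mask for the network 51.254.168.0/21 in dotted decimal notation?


/21 means 21 network bits, 11 host bits
Binary: 11111111111111111111100000000000
Mask: 255.255.248.0


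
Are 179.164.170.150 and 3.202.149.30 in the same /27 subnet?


Mask: 255.255.255.224
179.164.170.150 AND mask = 179.164.170.128
3.202.149.30 AND mask = 3.202.149.0
No, different subnets (179.164.170.128 vs 3.202.149.0)


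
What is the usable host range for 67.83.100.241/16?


Network: 67.83.0.0
Broadcast: 67.83.255.255
First usable = network + 1
Last usable = broadcast - 1
Range: 67.83.0.1 to 67.83.255.254


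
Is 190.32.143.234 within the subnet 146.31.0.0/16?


Subnet network: 146.31.0.0
Test IP AND mask: 190.32.0.0
No, 190.32.143.234 is not in 146.31.0.0/16


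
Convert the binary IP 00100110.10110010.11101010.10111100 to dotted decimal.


00100110 = 38
10110010 = 178
11101010 = 234
10111100 = 188
IP: 38.178.234.188


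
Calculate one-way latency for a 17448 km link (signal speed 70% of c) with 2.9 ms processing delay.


Speed = 0.7 * 3e5 km/s = 210000 km/s
Propagation delay = 17448 / 210000 = 0.0831 s = 83.0857 ms
Processing delay = 2.9 ms
Total one-way latency = 85.9857 ms


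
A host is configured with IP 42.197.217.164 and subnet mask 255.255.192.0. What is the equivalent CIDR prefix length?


Binary: 11111111.11111111.11000000.00000000
Count leading 1s
Prefix: /18


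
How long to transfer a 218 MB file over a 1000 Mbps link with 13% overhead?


Effective throughput = 1000 * (1 - 13/100) = 870 Mbps
File size in Mb = 218 * 8 = 1744 Mb
Time = 1744 / 870
Time = 2.0046 seconds


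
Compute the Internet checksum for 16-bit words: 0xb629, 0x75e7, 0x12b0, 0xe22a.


Sum all words (with carry folding):
+ 0xb629 = 0xb629
+ 0x75e7 = 0x2c11
+ 0x12b0 = 0x3ec1
+ 0xe22a = 0x20ec
One's complement: ~0x20ec
Checksum = 0xdf13


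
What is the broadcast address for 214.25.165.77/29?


Network: 214.25.165.72/29
Host bits = 3
Set all host bits to 1:
Broadcast: 214.25.165.79


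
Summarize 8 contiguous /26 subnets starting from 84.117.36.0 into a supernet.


Original prefix: /26
Number of subnets: 8 = 2^3
New prefix = 26 - 3 = 23
Supernet: 84.117.36.0/23


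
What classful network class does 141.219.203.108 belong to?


First octet: 141
Binary: 10001101
10xxxxxx -> Class B (128-191)
Class B, default mask 255.255.0.0 (/16)


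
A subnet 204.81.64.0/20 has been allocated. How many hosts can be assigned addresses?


Host bits = 32 - 20 = 12
Total addresses = 2^12 = 4096
Usable = total - 2 (network and broadcast)
Usable hosts: 4094


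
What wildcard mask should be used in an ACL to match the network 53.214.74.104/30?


Subnet mask: 255.255.255.252
Wildcard = 255.255.255.255 - subnet mask
255 - 255 = 0
255 - 255 = 0
255 - 255 = 0
255 - 252 = 3
Wildcard: 0.0.0.3


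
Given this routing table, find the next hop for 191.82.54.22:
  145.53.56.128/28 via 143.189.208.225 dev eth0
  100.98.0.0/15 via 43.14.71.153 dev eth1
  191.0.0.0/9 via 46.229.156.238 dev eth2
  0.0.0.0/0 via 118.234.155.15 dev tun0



Longest prefix match for 191.82.54.22:
  /28 145.53.56.128: no
  /15 100.98.0.0: no
  /9 191.0.0.0: MATCH
  /0 0.0.0.0: MATCH
Selected: next-hop 46.229.156.238 via eth2 (matched /9)


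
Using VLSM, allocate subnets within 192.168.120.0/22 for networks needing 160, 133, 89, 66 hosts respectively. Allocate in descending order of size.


160 hosts -> /24 (254 usable): 192.168.120.0/24
133 hosts -> /24 (254 usable): 192.168.121.0/24
89 hosts -> /25 (126 usable): 192.168.122.0/25
66 hosts -> /25 (126 usable): 192.168.122.128/25
Allocation: 192.168.120.0/24 (160 hosts, 254 usable); 192.168.121.0/24 (133 hosts, 254 usable); 192.168.122.0/25 (89 hosts, 126 usable); 192.168.122.128/25 (66 hosts, 126 usable)


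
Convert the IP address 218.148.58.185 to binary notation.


218 = 11011010
148 = 10010100
58 = 00111010
185 = 10111001
Binary: 11011010.10010100.00111010.10111001


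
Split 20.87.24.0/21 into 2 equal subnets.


New prefix = 21 + 1 = 22
Each subnet has 1024 addresses
  20.87.24.0/22
  20.87.28.0/22
Subnets: 20.87.24.0/22, 20.87.28.0/22


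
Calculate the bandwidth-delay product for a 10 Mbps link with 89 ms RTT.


BDP = bandwidth * RTT
= 10 Mbps * 89 ms
= 10 * 1e6 * 89 / 1000 bits
= 890000 bits
= 111250 bytes
= 108.6426 KB
BDP = 890000 bits (111250 bytes)


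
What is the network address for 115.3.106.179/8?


IP:   01110011.00000011.01101010.10110011
Mask: 11111111.00000000.00000000.00000000
AND operation:
Net:  01110011.00000000.00000000.00000000
Network: 115.0.0.0/8


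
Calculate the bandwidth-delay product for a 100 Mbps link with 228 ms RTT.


BDP = bandwidth * RTT
= 100 Mbps * 228 ms
= 100 * 1e6 * 228 / 1000 bits
= 22800000 bits
= 2850000 bytes
= 2783.2031 KB
BDP = 22800000 bits (2850000 bytes)


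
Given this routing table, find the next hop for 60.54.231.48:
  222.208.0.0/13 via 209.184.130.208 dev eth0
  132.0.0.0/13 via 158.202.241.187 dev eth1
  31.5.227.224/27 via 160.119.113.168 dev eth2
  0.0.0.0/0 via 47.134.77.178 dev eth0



Longest prefix match for 60.54.231.48:
  /13 222.208.0.0: no
  /13 132.0.0.0: no
  /27 31.5.227.224: no
  /0 0.0.0.0: MATCH
Selected: next-hop 47.134.77.178 via eth0 (matched /0)


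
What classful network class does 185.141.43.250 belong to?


First octet: 185
Binary: 10111001
10xxxxxx -> Class B (128-191)
Class B, default mask 255.255.0.0 (/16)


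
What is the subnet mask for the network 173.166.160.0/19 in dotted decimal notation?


/19 means 19 network bits, 13 host bits
Binary: 11111111111111111110000000000000
Mask: 255.255.224.0


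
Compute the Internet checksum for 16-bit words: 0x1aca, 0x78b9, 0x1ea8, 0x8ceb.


Sum all words (with carry folding):
+ 0x1aca = 0x1aca
+ 0x78b9 = 0x9383
+ 0x1ea8 = 0xb22b
+ 0x8ceb = 0x3f17
One's complement: ~0x3f17
Checksum = 0xc0e8


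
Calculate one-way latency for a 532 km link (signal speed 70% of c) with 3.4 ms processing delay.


Speed = 0.7 * 3e5 km/s = 210000 km/s
Propagation delay = 532 / 210000 = 0.0025 s = 2.5333 ms
Processing delay = 3.4 ms
Total one-way latency = 5.9333 ms


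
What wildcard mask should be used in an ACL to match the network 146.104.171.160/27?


Subnet mask: 255.255.255.224
Wildcard = 255.255.255.255 - subnet mask
255 - 255 = 0
255 - 255 = 0
255 - 255 = 0
255 - 224 = 31
Wildcard: 0.0.0.31


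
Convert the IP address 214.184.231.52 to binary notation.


214 = 11010110
184 = 10111000
231 = 11100111
52 = 00110100
Binary: 11010110.10111000.11100111.00110100


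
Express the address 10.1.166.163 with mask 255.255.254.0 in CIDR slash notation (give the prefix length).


Binary: 11111111.11111111.11111110.00000000
Count leading 1s
Prefix: /23


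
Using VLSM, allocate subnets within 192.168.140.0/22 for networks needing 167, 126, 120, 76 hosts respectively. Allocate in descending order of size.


167 hosts -> /24 (254 usable): 192.168.140.0/24
126 hosts -> /25 (126 usable): 192.168.141.0/25
120 hosts -> /25 (126 usable): 192.168.141.128/25
76 hosts -> /25 (126 usable): 192.168.142.0/25
Allocation: 192.168.140.0/24 (167 hosts, 254 usable); 192.168.141.0/25 (126 hosts, 126 usable); 192.168.141.128/25 (120 hosts, 126 usable); 192.168.142.0/25 (76 hosts, 126 usable)


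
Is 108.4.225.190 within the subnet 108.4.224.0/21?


Subnet network: 108.4.224.0
Test IP AND mask: 108.4.224.0
Yes, 108.4.225.190 is in 108.4.224.0/21


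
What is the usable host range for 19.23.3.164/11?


Network: 19.0.0.0
Broadcast: 19.31.255.255
First usable = network + 1
Last usable = broadcast - 1
Range: 19.0.0.1 to 19.31.255.254


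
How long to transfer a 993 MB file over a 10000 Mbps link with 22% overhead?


Effective throughput = 10000 * (1 - 22/100) = 7800 Mbps
File size in Mb = 993 * 8 = 7944 Mb
Time = 7944 / 7800
Time = 1.0185 seconds


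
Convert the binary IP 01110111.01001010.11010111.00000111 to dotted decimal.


01110111 = 119
01001010 = 74
11010111 = 215
00000111 = 7
IP: 119.74.215.7


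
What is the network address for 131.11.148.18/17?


IP:   10000011.00001011.10010100.00010010
Mask: 11111111.11111111.10000000.00000000
AND operation:
Net:  10000011.00001011.10000000.00000000
Network: 131.11.128.0/17


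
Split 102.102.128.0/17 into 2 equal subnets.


New prefix = 17 + 1 = 18
Each subnet has 16384 addresses
  102.102.128.0/18
  102.102.192.0/18
Subnets: 102.102.128.0/18, 102.102.192.0/18


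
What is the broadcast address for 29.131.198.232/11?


Network: 29.128.0.0/11
Host bits = 21
Set all host bits to 1:
Broadcast: 29.159.255.255


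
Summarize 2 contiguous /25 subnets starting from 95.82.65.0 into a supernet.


Original prefix: /25
Number of subnets: 2 = 2^1
New prefix = 25 - 1 = 24
Supernet: 95.82.65.0/24


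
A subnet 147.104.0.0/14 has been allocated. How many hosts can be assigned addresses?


Host bits = 32 - 14 = 18
Total addresses = 2^18 = 262144
Usable = total - 2 (network and broadcast)
Usable hosts: 262142


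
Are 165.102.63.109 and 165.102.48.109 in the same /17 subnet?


Mask: 255.255.128.0
165.102.63.109 AND mask = 165.102.0.0
165.102.48.109 AND mask = 165.102.0.0
Yes, same subnet (165.102.0.0)


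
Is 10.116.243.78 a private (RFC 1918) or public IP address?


RFC 1918 private ranges:
  10.0.0.0/8 (10.0.0.0 - 10.255.255.255)
  172.16.0.0/12 (172.16.0.0 - 172.31.255.255)
  192.168.0.0/16 (192.168.0.0 - 192.168.255.255)
Private (in 10.0.0.0/8)


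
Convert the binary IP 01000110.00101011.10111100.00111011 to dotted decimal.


01000110 = 70
00101011 = 43
10111100 = 188
00111011 = 59
IP: 70.43.188.59


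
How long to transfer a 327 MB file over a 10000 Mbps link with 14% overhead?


Effective throughput = 10000 * (1 - 14/100) = 8600 Mbps
File size in Mb = 327 * 8 = 2616 Mb
Time = 2616 / 8600
Time = 0.3042 seconds


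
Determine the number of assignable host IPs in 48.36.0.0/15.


Host bits = 32 - 15 = 17
Total addresses = 2^17 = 131072
Usable = total - 2 (network and broadcast)
Usable hosts: 131070


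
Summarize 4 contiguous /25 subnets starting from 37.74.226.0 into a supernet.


Original prefix: /25
Number of subnets: 4 = 2^2
New prefix = 25 - 2 = 23
Supernet: 37.74.226.0/23


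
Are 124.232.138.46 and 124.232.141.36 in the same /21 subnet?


Mask: 255.255.248.0
124.232.138.46 AND mask = 124.232.136.0
124.232.141.36 AND mask = 124.232.136.0
Yes, same subnet (124.232.136.0)


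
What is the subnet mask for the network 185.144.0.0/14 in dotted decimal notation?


/14 means 14 network bits, 18 host bits
Binary: 11111111111111000000000000000000
Mask: 255.252.0.0


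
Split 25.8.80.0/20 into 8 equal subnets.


New prefix = 20 + 3 = 23
Each subnet has 512 addresses
  25.8.80.0/23
  25.8.82.0/23
  25.8.84.0/23
  25.8.86.0/23
  25.8.88.0/23
  25.8.90.0/23
  25.8.92.0/23
  25.8.94.0/23
Subnets: 25.8.80.0/23, 25.8.82.0/23, 25.8.84.0/23, 25.8.86.0/23, 25.8.88.0/23, 25.8.90.0/23, 25.8.92.0/23, 25.8.94.0/23


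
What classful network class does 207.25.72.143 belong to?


First octet: 207
Binary: 11001111
110xxxxx -> Class C (192-223)
Class C, default mask 255.255.255.0 (/24)


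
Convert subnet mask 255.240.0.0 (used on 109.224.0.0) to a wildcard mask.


Subnet mask: 255.240.0.0
Wildcard = 255.255.255.255 - subnet mask
255 - 255 = 0
255 - 240 = 15
255 - 0 = 255
255 - 0 = 255
Wildcard: 0.15.255.255


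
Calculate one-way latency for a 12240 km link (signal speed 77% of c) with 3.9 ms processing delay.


Speed = 0.77 * 3e5 km/s = 231000 km/s
Propagation delay = 12240 / 231000 = 0.053 s = 52.987 ms
Processing delay = 3.9 ms
Total one-way latency = 56.887 ms


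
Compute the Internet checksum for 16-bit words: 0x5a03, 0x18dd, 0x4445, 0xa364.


Sum all words (with carry folding):
+ 0x5a03 = 0x5a03
+ 0x18dd = 0x72e0
+ 0x4445 = 0xb725
+ 0xa364 = 0x5a8a
One's complement: ~0x5a8a
Checksum = 0xa575


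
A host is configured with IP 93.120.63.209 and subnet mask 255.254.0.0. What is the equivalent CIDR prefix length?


Binary: 11111111.11111110.00000000.00000000
Count leading 1s
Prefix: /15


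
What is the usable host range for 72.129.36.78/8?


Network: 72.0.0.0
Broadcast: 72.255.255.255
First usable = network + 1
Last usable = broadcast - 1
Range: 72.0.0.1 to 72.255.255.254


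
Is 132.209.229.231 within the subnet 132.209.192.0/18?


Subnet network: 132.209.192.0
Test IP AND mask: 132.209.192.0
Yes, 132.209.229.231 is in 132.209.192.0/18


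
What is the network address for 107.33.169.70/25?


IP:   01101011.00100001.10101001.01000110
Mask: 11111111.11111111.11111111.10000000
AND operation:
Net:  01101011.00100001.10101001.00000000
Network: 107.33.169.0/25


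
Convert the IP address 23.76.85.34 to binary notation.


23 = 00010111
76 = 01001100
85 = 01010101
34 = 00100010
Binary: 00010111.01001100.01010101.00100010


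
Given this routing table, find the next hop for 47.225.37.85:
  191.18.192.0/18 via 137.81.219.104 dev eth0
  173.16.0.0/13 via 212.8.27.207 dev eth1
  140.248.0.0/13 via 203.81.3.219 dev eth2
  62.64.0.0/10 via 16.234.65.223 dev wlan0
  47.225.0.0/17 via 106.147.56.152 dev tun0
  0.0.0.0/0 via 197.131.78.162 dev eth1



Longest prefix match for 47.225.37.85:
  /18 191.18.192.0: no
  /13 173.16.0.0: no
  /13 140.248.0.0: no
  /10 62.64.0.0: no
  /17 47.225.0.0: MATCH
  /0 0.0.0.0: MATCH
Selected: next-hop 106.147.56.152 via tun0 (matched /17)


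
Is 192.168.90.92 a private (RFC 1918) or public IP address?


RFC 1918 private ranges:
  10.0.0.0/8 (10.0.0.0 - 10.255.255.255)
  172.16.0.0/12 (172.16.0.0 - 172.31.255.255)
  192.168.0.0/16 (192.168.0.0 - 192.168.255.255)
Private (in 192.168.0.0/16)


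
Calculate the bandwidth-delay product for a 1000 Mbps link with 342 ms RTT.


BDP = bandwidth * RTT
= 1000 Mbps * 342 ms
= 1000 * 1e6 * 342 / 1000 bits
= 342000000 bits
= 42750000 bytes
= 41748.0469 KB
BDP = 342000000 bits (42750000 bytes)


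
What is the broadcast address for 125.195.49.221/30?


Network: 125.195.49.220/30
Host bits = 2
Set all host bits to 1:
Broadcast: 125.195.49.223


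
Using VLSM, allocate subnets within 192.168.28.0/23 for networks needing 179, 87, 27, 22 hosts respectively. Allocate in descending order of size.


179 hosts -> /24 (254 usable): 192.168.28.0/24
87 hosts -> /25 (126 usable): 192.168.29.0/25
27 hosts -> /27 (30 usable): 192.168.29.128/27
22 hosts -> /27 (30 usable): 192.168.29.160/27
Allocation: 192.168.28.0/24 (179 hosts, 254 usable); 192.168.29.0/25 (87 hosts, 126 usable); 192.168.29.128/27 (27 hosts, 30 usable); 192.168.29.160/27 (22 hosts, 30 usable)


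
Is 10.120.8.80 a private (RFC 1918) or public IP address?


RFC 1918 private ranges:
  10.0.0.0/8 (10.0.0.0 - 10.255.255.255)
  172.16.0.0/12 (172.16.0.0 - 172.31.255.255)
  192.168.0.0/16 (192.168.0.0 - 192.168.255.255)
Private (in 10.0.0.0/8)


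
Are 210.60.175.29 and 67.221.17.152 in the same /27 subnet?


Mask: 255.255.255.224
210.60.175.29 AND mask = 210.60.175.0
67.221.17.152 AND mask = 67.221.17.128
No, different subnets (210.60.175.0 vs 67.221.17.128)


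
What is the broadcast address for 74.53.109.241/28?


Network: 74.53.109.240/28
Host bits = 4
Set all host bits to 1:
Broadcast: 74.53.109.255


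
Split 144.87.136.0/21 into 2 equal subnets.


New prefix = 21 + 1 = 22
Each subnet has 1024 addresses
  144.87.136.0/22
  144.87.140.0/22
Subnets: 144.87.136.0/22, 144.87.140.0/22


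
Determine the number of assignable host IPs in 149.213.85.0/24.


Host bits = 32 - 24 = 8
Total addresses = 2^8 = 256
Usable = total - 2 (network and broadcast)
Usable hosts: 254


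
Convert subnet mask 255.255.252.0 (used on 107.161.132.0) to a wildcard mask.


Subnet mask: 255.255.252.0
Wildcard = 255.255.255.255 - subnet mask
255 - 255 = 0
255 - 255 = 0
255 - 252 = 3
255 - 0 = 255
Wildcard: 0.0.3.255


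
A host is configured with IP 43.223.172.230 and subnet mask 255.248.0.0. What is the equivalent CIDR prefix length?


Binary: 11111111.11111000.00000000.00000000
Count leading 1s
Prefix: /13


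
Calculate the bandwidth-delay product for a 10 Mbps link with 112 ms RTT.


BDP = bandwidth * RTT
= 10 Mbps * 112 ms
= 10 * 1e6 * 112 / 1000 bits
= 1120000 bits
= 140000 bytes
= 136.7188 KB
BDP = 1120000 bits (140000 bytes)


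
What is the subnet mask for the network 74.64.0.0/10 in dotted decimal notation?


/10 means 10 network bits, 22 host bits
Binary: 11111111110000000000000000000000
Mask: 255.192.0.0


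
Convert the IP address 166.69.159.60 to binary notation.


166 = 10100110
69 = 01000101
159 = 10011111
60 = 00111100
Binary: 10100110.01000101.10011111.00111100


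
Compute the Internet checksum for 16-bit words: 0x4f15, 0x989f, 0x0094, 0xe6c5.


Sum all words (with carry folding):
+ 0x4f15 = 0x4f15
+ 0x989f = 0xe7b4
+ 0x0094 = 0xe848
+ 0xe6c5 = 0xcf0e
One's complement: ~0xcf0e
Checksum = 0x30f1


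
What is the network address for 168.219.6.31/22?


IP:   10101000.11011011.00000110.00011111
Mask: 11111111.11111111.11111100.00000000
AND operation:
Net:  10101000.11011011.00000100.00000000
Network: 168.219.4.0/22


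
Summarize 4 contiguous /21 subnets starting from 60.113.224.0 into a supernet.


Original prefix: /21
Number of subnets: 4 = 2^2
New prefix = 21 - 2 = 19
Supernet: 60.113.224.0/19


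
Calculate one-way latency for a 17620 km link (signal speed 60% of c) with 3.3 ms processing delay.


Speed = 0.6 * 3e5 km/s = 180000 km/s
Propagation delay = 17620 / 180000 = 0.0979 s = 97.8889 ms
Processing delay = 3.3 ms
Total one-way latency = 101.1889 ms


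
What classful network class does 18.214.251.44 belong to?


First octet: 18
Binary: 00010010
0xxxxxxx -> Class A (1-126)
Class A, default mask 255.0.0.0 (/8)


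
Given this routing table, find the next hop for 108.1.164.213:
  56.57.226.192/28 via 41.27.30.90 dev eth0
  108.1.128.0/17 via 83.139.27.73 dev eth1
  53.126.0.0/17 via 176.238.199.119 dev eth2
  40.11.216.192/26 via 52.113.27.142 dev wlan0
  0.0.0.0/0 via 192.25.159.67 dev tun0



Longest prefix match for 108.1.164.213:
  /28 56.57.226.192: no
  /17 108.1.128.0: MATCH
  /17 53.126.0.0: no
  /26 40.11.216.192: no
  /0 0.0.0.0: MATCH
Selected: next-hop 83.139.27.73 via eth1 (matched /17)


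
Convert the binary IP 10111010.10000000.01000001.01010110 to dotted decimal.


10111010 = 186
10000000 = 128
01000001 = 65
01010110 = 86
IP: 186.128.65.86


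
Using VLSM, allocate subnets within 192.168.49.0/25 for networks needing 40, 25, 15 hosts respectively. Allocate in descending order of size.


40 hosts -> /26 (62 usable): 192.168.49.0/26
25 hosts -> /27 (30 usable): 192.168.49.64/27
15 hosts -> /27 (30 usable): 192.168.49.96/27
Allocation: 192.168.49.0/26 (40 hosts, 62 usable); 192.168.49.64/27 (25 hosts, 30 usable); 192.168.49.96/27 (15 hosts, 30 usable)


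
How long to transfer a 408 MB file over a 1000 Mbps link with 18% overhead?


Effective throughput = 1000 * (1 - 18/100) = 820.0 Mbps
File size in Mb = 408 * 8 = 3264 Mb
Time = 3264 / 820.0
Time = 3.9805 seconds


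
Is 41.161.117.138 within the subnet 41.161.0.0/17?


Subnet network: 41.161.0.0
Test IP AND mask: 41.161.0.0
Yes, 41.161.117.138 is in 41.161.0.0/17


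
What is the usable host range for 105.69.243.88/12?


Network: 105.64.0.0
Broadcast: 105.79.255.255
First usable = network + 1
Last usable = broadcast - 1
Range: 105.64.0.1 to 105.79.255.254


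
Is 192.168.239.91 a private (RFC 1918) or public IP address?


RFC 1918 private ranges:
  10.0.0.0/8 (10.0.0.0 - 10.255.255.255)
  172.16.0.0/12 (172.16.0.0 - 172.31.255.255)
  192.168.0.0/16 (192.168.0.0 - 192.168.255.255)
Private (in 192.168.0.0/16)


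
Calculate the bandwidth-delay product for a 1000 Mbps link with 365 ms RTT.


BDP = bandwidth * RTT
= 1000 Mbps * 365 ms
= 1000 * 1e6 * 365 / 1000 bits
= 365000000 bits
= 45625000 bytes
= 44555.6641 KB
BDP = 365000000 bits (45625000 bytes)


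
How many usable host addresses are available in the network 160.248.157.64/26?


Host bits = 32 - 26 = 6
Total addresses = 2^6 = 64
Usable = total - 2 (network and broadcast)
Usable hosts: 62


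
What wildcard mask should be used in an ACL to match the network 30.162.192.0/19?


Subnet mask: 255.255.224.0
Wildcard = 255.255.255.255 - subnet mask
255 - 255 = 0
255 - 255 = 0
255 - 224 = 31
255 - 0 = 255
Wildcard: 0.0.31.255


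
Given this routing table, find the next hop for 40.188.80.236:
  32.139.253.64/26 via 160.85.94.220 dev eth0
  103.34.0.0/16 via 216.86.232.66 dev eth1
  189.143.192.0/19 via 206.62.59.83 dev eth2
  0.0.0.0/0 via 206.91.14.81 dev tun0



Longest prefix match for 40.188.80.236:
  /26 32.139.253.64: no
  /16 103.34.0.0: no
  /19 189.143.192.0: no
  /0 0.0.0.0: MATCH
Selected: next-hop 206.91.14.81 via tun0 (matched /0)


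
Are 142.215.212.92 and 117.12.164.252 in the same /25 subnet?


Mask: 255.255.255.128
142.215.212.92 AND mask = 142.215.212.0
117.12.164.252 AND mask = 117.12.164.128
No, different subnets (142.215.212.0 vs 117.12.164.128)


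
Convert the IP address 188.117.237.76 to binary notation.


188 = 10111100
117 = 01110101
237 = 11101101
76 = 01001100
Binary: 10111100.01110101.11101101.01001100


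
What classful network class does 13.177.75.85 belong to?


First octet: 13
Binary: 00001101
0xxxxxxx -> Class A (1-126)
Class A, default mask 255.0.0.0 (/8)


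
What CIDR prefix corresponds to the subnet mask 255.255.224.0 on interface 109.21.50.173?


Binary: 11111111.11111111.11100000.00000000
Count leading 1s
Prefix: /19


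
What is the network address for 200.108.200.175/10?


IP:   11001000.01101100.11001000.10101111
Mask: 11111111.11000000.00000000.00000000
AND operation:
Net:  11001000.01000000.00000000.00000000
Network: 200.64.0.0/10


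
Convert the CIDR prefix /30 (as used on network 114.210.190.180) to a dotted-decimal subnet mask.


/30 means 30 network bits, 2 host bits
Binary: 11111111111111111111111111111100
Mask: 255.255.255.252


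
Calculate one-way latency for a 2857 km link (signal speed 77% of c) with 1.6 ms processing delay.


Speed = 0.77 * 3e5 km/s = 231000 km/s
Propagation delay = 2857 / 231000 = 0.0124 s = 12.368 ms
Processing delay = 1.6 ms
Total one-way latency = 13.968 ms


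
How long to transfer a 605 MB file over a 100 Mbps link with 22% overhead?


Effective throughput = 100 * (1 - 22/100) = 78 Mbps
File size in Mb = 605 * 8 = 4840 Mb
Time = 4840 / 78
Time = 62.0513 seconds


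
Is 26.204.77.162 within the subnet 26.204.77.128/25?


Subnet network: 26.204.77.128
Test IP AND mask: 26.204.77.128
Yes, 26.204.77.162 is in 26.204.77.128/25


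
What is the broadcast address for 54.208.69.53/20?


Network: 54.208.64.0/20
Host bits = 12
Set all host bits to 1:
Broadcast: 54.208.79.255


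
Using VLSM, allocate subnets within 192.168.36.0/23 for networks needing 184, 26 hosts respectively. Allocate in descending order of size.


184 hosts -> /24 (254 usable): 192.168.36.0/24
26 hosts -> /27 (30 usable): 192.168.37.0/27
Allocation: 192.168.36.0/24 (184 hosts, 254 usable); 192.168.37.0/27 (26 hosts, 30 usable)


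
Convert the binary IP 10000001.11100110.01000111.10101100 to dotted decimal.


10000001 = 129
11100110 = 230
01000111 = 71
10101100 = 172
IP: 129.230.71.172


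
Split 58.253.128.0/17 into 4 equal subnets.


New prefix = 17 + 2 = 19
Each subnet has 8192 addresses
  58.253.128.0/19
  58.253.160.0/19
  58.253.192.0/19
  58.253.224.0/19
Subnets: 58.253.128.0/19, 58.253.160.0/19, 58.253.192.0/19, 58.253.224.0/19


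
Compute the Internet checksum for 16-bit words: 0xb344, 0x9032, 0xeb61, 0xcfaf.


Sum all words (with carry folding):
+ 0xb344 = 0xb344
+ 0x9032 = 0x4377
+ 0xeb61 = 0x2ed9
+ 0xcfaf = 0xfe88
One's complement: ~0xfe88
Checksum = 0x0177


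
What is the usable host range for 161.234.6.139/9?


Network: 161.128.0.0
Broadcast: 161.255.255.255
First usable = network + 1
Last usable = broadcast - 1
Range: 161.128.0.1 to 161.255.255.254


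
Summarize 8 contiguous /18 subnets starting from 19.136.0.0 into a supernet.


Original prefix: /18
Number of subnets: 8 = 2^3
New prefix = 18 - 3 = 15
Supernet: 19.136.0.0/15


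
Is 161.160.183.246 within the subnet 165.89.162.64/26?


Subnet network: 165.89.162.64
Test IP AND mask: 161.160.183.192
No, 161.160.183.246 is not in 165.89.162.64/26


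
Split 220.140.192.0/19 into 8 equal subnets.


New prefix = 19 + 3 = 22
Each subnet has 1024 addresses
  220.140.192.0/22
  220.140.196.0/22
  220.140.200.0/22
  220.140.204.0/22
  220.140.208.0/22
  220.140.212.0/22
  220.140.216.0/22
  220.140.220.0/22
Subnets: 220.140.192.0/22, 220.140.196.0/22, 220.140.200.0/22, 220.140.204.0/22, 220.140.208.0/22, 220.140.212.0/22, 220.140.216.0/22, 220.140.220.0/22


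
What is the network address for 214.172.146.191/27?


IP:   11010110.10101100.10010010.10111111
Mask: 11111111.11111111.11111111.11100000
AND operation:
Net:  11010110.10101100.10010010.10100000
Network: 214.172.146.160/27


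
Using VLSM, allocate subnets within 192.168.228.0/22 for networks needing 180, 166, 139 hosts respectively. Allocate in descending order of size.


180 hosts -> /24 (254 usable): 192.168.228.0/24
166 hosts -> /24 (254 usable): 192.168.229.0/24
139 hosts -> /24 (254 usable): 192.168.230.0/24
Allocation: 192.168.228.0/24 (180 hosts, 254 usable); 192.168.229.0/24 (166 hosts, 254 usable); 192.168.230.0/24 (139 hosts, 254 usable)


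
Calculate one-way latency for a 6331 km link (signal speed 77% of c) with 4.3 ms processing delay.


Speed = 0.77 * 3e5 km/s = 231000 km/s
Propagation delay = 6331 / 231000 = 0.0274 s = 27.4069 ms
Processing delay = 4.3 ms
Total one-way latency = 31.7069 ms


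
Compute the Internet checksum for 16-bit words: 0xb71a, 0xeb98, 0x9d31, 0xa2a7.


Sum all words (with carry folding):
+ 0xb71a = 0xb71a
+ 0xeb98 = 0xa2b3
+ 0x9d31 = 0x3fe5
+ 0xa2a7 = 0xe28c
One's complement: ~0xe28c
Checksum = 0x1d73


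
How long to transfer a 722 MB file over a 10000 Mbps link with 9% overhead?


Effective throughput = 10000 * (1 - 9/100) = 9100 Mbps
File size in Mb = 722 * 8 = 5776 Mb
Time = 5776 / 9100
Time = 0.6347 seconds


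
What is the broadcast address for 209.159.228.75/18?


Network: 209.159.192.0/18
Host bits = 14
Set all host bits to 1:
Broadcast: 209.159.255.255


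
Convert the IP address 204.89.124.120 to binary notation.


204 = 11001100
89 = 01011001
124 = 01111100
120 = 01111000
Binary: 11001100.01011001.01111100.01111000


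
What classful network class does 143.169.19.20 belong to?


First octet: 143
Binary: 10001111
10xxxxxx -> Class B (128-191)
Class B, default mask 255.255.0.0 (/16)


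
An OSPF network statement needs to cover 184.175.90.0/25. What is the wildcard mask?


Subnet mask: 255.255.255.128
Wildcard = 255.255.255.255 - subnet mask
255 - 255 = 0
255 - 255 = 0
255 - 255 = 0
255 - 128 = 127
Wildcard: 0.0.0.127


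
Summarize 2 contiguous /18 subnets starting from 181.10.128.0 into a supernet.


Original prefix: /18
Number of subnets: 2 = 2^1
New prefix = 18 - 1 = 17
Supernet: 181.10.128.0/17


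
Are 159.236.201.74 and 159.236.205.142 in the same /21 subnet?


Mask: 255.255.248.0
159.236.201.74 AND mask = 159.236.200.0
159.236.205.142 AND mask = 159.236.200.0
Yes, same subnet (159.236.200.0)


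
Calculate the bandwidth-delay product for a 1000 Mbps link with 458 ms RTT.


BDP = bandwidth * RTT
= 1000 Mbps * 458 ms
= 1000 * 1e6 * 458 / 1000 bits
= 458000000 bits
= 57250000 bytes
= 55908.2031 KB
BDP = 458000000 bits (57250000 bytes)


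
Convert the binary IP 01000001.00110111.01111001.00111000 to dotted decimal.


01000001 = 65
00110111 = 55
01111001 = 121
00111000 = 56
IP: 65.55.121.56


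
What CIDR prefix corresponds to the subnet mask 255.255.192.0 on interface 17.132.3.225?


Binary: 11111111.11111111.11000000.00000000
Count leading 1s
Prefix: /18


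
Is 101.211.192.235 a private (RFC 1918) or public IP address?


RFC 1918 private ranges:
  10.0.0.0/8 (10.0.0.0 - 10.255.255.255)
  172.16.0.0/12 (172.16.0.0 - 172.31.255.255)
  192.168.0.0/16 (192.168.0.0 - 192.168.255.255)
Public (not in any RFC 1918 range)


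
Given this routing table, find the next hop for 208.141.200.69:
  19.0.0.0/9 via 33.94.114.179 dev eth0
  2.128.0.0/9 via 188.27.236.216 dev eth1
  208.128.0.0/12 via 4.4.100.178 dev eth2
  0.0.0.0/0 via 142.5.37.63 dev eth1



Longest prefix match for 208.141.200.69:
  /9 19.0.0.0: no
  /9 2.128.0.0: no
  /12 208.128.0.0: MATCH
  /0 0.0.0.0: MATCH
Selected: next-hop 4.4.100.178 via eth2 (matched /12)


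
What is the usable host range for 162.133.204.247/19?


Network: 162.133.192.0
Broadcast: 162.133.223.255
First usable = network + 1
Last usable = broadcast - 1
Range: 162.133.192.1 to 162.133.223.254


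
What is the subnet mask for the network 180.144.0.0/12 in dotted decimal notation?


/12 means 12 network bits, 20 host bits
Binary: 11111111111100000000000000000000
Mask: 255.240.0.0


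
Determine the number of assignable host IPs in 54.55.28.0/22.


Host bits = 32 - 22 = 10
Total addresses = 2^10 = 1024
Usable = total - 2 (network and broadcast)
Usable hosts: 1022


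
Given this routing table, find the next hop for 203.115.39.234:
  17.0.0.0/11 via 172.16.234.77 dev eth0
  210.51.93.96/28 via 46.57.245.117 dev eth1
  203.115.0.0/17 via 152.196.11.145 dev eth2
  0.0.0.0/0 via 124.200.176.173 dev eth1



Longest prefix match for 203.115.39.234:
  /11 17.0.0.0: no
  /28 210.51.93.96: no
  /17 203.115.0.0: MATCH
  /0 0.0.0.0: MATCH
Selected: next-hop 152.196.11.145 via eth2 (matched /17)


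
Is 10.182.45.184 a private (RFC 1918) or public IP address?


RFC 1918 private ranges:
  10.0.0.0/8 (10.0.0.0 - 10.255.255.255)
  172.16.0.0/12 (172.16.0.0 - 172.31.255.255)
  192.168.0.0/16 (192.168.0.0 - 192.168.255.255)
Private (in 10.0.0.0/8)
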